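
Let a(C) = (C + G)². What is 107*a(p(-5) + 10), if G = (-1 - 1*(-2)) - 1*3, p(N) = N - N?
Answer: 6848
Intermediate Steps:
p(N) = 0
G = -2 (G = (-1 + 2) - 3 = 1 - 3 = -2)
a(C) = (-2 + C)² (a(C) = (C - 2)² = (-2 + C)²)
107*a(p(-5) + 10) = 107*(-2 + (0 + 10))² = 107*(-2 + 10)² = 107*8² = 107*64 = 6848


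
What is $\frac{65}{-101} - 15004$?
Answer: $- \frac{1515469}{101} \approx -15005.0$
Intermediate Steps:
$\frac{65}{-101} - 15004 = 65 \left(- \frac{1}{101}\right) - 15004 = - \frac{65}{101} - 15004 = - \frac{1515469}{101}$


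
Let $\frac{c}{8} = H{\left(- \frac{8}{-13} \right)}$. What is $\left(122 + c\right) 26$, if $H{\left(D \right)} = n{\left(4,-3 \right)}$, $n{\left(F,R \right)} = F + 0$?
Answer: $4004$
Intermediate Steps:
$n{\left(F,R \right)} = F$
$H{\left(D \right)} = 4$
$c = 32$ ($c = 8 \cdot 4 = 32$)
$\left(122 + c\right) 26 = \left(122 + 32\right) 26 = 154 \cdot 26 = 4004$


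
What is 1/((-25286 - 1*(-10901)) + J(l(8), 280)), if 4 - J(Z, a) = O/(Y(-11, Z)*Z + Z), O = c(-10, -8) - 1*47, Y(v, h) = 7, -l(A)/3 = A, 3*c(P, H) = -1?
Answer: -288/4141799 ≈ -6.9535e-5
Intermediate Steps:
c(P, H) = -1/3 (c(P, H) = (1/3)*(-1) = -1/3)
l(A) = -3*A
O = -142/3 (O = -1/3 - 1*47 = -1/3 - 47 = -142/3 ≈ -47.333)
J(Z, a) = 4 + 71/(12*Z) (J(Z, a) = 4 - (-142)/(3*(7*Z + Z)) = 4 - (-142)/(3*(8*Z)) = 4 - (-142)*1/(8*Z)/3 = 4 - (-71)/(12*Z) = 4 + 71/(12*Z))
1/((-25286 - 1*(-10901)) + J(l(8), 280)) = 1/((-25286 - 1*(-10901)) + (4 + 71/(12*((-3*8))))) = 1/((-25286 + 10901) + (4 + (71/12)/(-24))) = 1/(-14385 + (4 + (71/12)*(-1/24))) = 1/(-14385 + (4 - 71/288)) = 1/(-14385 + 1081/288) = 1/(-4141799/288) = -288/4141799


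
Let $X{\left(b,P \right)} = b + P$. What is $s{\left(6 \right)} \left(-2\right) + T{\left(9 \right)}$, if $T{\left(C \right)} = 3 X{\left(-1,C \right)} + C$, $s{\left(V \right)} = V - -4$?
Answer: $13$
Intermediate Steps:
$X{\left(b,P \right)} = P + b$
$s{\left(V \right)} = 4 + V$ ($s{\left(V \right)} = V + 4 = 4 + V$)
$T{\left(C \right)} = -3 + 4 C$ ($T{\left(C \right)} = 3 \left(C - 1\right) + C = 3 \left(-1 + C\right) + C = \left(-3 + 3 C\right) + C = -3 + 4 C$)
$s{\left(6 \right)} \left(-2\right) + T{\left(9 \right)} = \left(4 + 6\right) \left(-2\right) + \left(-3 + 4 \cdot 9\right) = 10 \left(-2\right) + \left(-3 + 36\right) = -20 + 33 = 13$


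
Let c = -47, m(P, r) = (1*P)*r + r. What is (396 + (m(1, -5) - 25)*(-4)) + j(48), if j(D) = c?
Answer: 489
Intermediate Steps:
m(P, r) = r + P*r (m(P, r) = P*r + r = r + P*r)
j(D) = -47
(396 + (m(1, -5) - 25)*(-4)) + j(48) = (396 + (-5*(1 + 1) - 25)*(-4)) - 47 = (396 + (-5*2 - 25)*(-4)) - 47 = (396 + (-10 - 25)*(-4)) - 47 = (396 - 35*(-4)) - 47 = (396 + 140) - 47 = 536 - 47 = 489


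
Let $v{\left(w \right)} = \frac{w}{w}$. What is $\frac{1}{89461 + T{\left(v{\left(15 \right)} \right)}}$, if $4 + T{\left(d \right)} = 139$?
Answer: $\frac{1}{89596} \approx 1.1161 \cdot 10^{-5}$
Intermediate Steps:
$v{\left(w \right)} = 1$
$T{\left(d \right)} = 135$ ($T{\left(d \right)} = -4 + 139 = 135$)
$\frac{1}{89461 + T{\left(v{\left(15 \right)} \right)}} = \frac{1}{89461 + 135} = \frac{1}{89596}$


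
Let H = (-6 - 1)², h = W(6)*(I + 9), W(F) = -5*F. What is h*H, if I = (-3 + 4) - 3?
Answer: -10290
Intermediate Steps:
I = -2 (I = 1 - 3 = -2)
h = -210 (h = (-5*6)*(-2 + 9) = -30*7 = -210)
H = 49 (H = (-7)² = 49)
h*H = -210*49 = -10290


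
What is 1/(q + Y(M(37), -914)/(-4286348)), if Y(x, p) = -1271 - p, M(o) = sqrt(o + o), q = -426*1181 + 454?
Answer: -4286348/2154541394539 ≈ -1.9894e-6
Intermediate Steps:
q = -502652 (q = -503106 + 454 = -502652)
M(o) = sqrt(2)*sqrt(o) (M(o) = sqrt(2*o) = sqrt(2)*sqrt(o))
1/(q + Y(M(37), -914)/(-4286348)) = 1/(-502652 + (-1271 - 1*(-914))/(-4286348)) = 1/(-502652 + (-1271 + 914)*(-1/4286348)) = 1/(-502652 - 357*(-1/4286348)) = 1/(-502652 + 357/4286348) = 1/(-2154541394539/4286348) = -4286348/2154541394539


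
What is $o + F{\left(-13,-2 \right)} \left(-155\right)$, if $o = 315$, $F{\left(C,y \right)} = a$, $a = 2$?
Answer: $5$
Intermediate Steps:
$F{\left(C,y \right)} = 2$
$o + F{\left(-13,-2 \right)} \left(-155\right) = 315 + 2 \left(-155\right) = 315 - 310 = 5$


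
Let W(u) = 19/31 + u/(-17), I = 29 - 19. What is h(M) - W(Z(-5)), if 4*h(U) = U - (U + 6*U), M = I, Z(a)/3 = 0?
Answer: -484/31 ≈ -15.613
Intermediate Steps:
Z(a) = 0 (Z(a) = 3*0 = 0)
I = 10
M = 10
h(U) = -3*U/2 (h(U) = (U - (U + 6*U))/4 = (U - 7*U)/4 = (-6*U)/4 = -3*U/2)
W(u) = 19/31 - u/17 (W(u) = 19*(1/31) + u*(-1/17) = 19/31 - u/17)
h(M) - W(Z(-5)) = -3/2*10 - (19/31 - 1/17*0) = -15 - (19/31 + 0) = -15 - 1*19/31 = -15 - 19/31 = -484/31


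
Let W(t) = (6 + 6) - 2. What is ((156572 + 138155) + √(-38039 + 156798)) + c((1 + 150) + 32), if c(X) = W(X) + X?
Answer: 294920 + √118759 ≈ 2.9526e+5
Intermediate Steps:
W(t) = 10 (W(t) = 12 - 2 = 10)
c(X) = 10 + X
((156572 + 138155) + √(-38039 + 156798)) + c((1 + 150) + 32) = ((156572 + 138155) + √(-38039 + 156798)) + (10 + ((1 + 150) + 32)) = (294727 + √118759) + (10 + (151 + 32)) = (294727 + √118759) + (10 + 183) = (294727 + √118759) + 193 = 294920 + √118759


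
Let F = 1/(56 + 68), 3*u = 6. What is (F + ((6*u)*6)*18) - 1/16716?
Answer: 167896541/129549 ≈ 1296.0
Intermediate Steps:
u = 2 (u = (1/3)*6 = 2)
F = 1/124 ≈ 0.0080645
(F + ((6*u)*6)*18) - 1/16716 = (1/124 + ((6*2)*6)*18) - 1/16716 = (1/124 + (12*6)*18) - 1*1/16716 = (1/124 + 72*18) - 1/16716 = (1/124 + 1296) - 1/16716 = 160705/124 - 1/16716 = 167896541/129549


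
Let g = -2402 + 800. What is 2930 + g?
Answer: 1328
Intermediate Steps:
g = -1602
2930 + g = 2930 - 1602 = 1328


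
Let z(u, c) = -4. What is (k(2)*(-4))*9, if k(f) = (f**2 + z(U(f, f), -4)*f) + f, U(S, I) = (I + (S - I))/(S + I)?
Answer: 72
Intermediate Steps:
U(S, I) = S/(I + S)
k(f) = f**2 - 3*f (k(f) = (f**2 - 4*f) + f = f**2 - 3*f)
(k(2)*(-4))*9 = ((2*(-3 + 2))*(-4))*9 = ((2*(-1))*(-4))*9 = -2*(-4)*9 = 8*9 = 72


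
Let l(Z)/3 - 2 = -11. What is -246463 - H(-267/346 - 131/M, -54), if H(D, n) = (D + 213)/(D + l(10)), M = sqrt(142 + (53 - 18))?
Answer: -3521453138533984/14288473661 - 3763871040*sqrt(177)/14288473661 ≈ -2.4646e+5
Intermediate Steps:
l(Z) = -27 (l(Z) = 6 + 3*(-11) = 6 - 33 = -27)
M = sqrt(177) (M = sqrt(142 + 35) = sqrt(177) ≈ 13.304)
H(D, n) = (213 + D)/(-27 + D) (H(D, n) = (D + 213)/(D - 27) = (213 + D)/(-27 + D))
-246463 - H(-267/346 - 131/M, -54) = -246463 - (213 + (-267/346 - 131*sqrt(177)/177))/(-27 + (-267/346 - 131*sqrt(177)/177)) = -246463 - (73431/346 - 131*sqrt(177)/177)/(-9609/346 - 131*sqrt(177)/177)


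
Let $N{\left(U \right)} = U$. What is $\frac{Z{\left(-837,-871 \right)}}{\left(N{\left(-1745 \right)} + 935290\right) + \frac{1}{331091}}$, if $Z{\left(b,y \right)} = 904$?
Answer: $\frac{74826566}{77272086899} \approx 0.00096835$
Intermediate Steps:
$\frac{Z{\left(-837,-871 \right)}}{\left(N{\left(-1745 \right)} + 935290\right) + \frac{1}{331091}} = \frac{904}{\left(-1745 + 935290\right) + \frac{1}{331091}} = \frac{904}{933545 + \frac{1}{331091}} = \frac{904}{\frac{309088347596}{331091}} = 904 \cdot \frac{331091}{309088347596} = \frac{74826566}{77272086899}$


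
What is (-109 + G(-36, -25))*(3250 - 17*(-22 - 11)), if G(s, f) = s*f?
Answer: 3014501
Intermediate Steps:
G(s, f) = f*s
(-109 + G(-36, -25))*(3250 - 17*(-22 - 11)) = (-109 - 25*(-36))*(3250 - 17*(-22 - 11)) = (-109 + 900)*(3250 - 17*(-33)) = 791*(3250 + 561) = 791*3811 = 3014501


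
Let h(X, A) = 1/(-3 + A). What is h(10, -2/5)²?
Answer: 25/289 ≈ 0.086505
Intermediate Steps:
h(10, -2/5)² = (1/(-3 - 2/5))² = (1/(-3 - 2*⅕))² = (1/(-3 - ⅖))² = (1/(-17/5))² = (-5/17)² = 25/289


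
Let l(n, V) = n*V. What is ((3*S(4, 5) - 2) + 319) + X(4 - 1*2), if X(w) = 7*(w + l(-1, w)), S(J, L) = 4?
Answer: 329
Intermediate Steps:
l(n, V) = V*n
X(w) = 0 (X(w) = 7*(w + w*(-1)) = 7*(w - w) = 7*0 = 0)
((3*S(4, 5) - 2) + 319) + X(4 - 1*2) = ((3*4 - 2) + 319) + 0 = ((12 - 2) + 319) + 0 = (10 + 319) + 0 = 329 + 0 = 329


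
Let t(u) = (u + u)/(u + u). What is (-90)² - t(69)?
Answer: 8099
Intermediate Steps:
t(u) = 1 (t(u) = (2*u)/((2*u)) = (2*u)*(1/(2*u)) = 1)
(-90)² - t(69) = (-90)² - 1*1 = 8100 - 1 = 8099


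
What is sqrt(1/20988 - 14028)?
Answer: I*sqrt(171646663529)/3498 ≈ 118.44*I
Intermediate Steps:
sqrt(1/20988 - 14028) = sqrt(-294419663/20988) = I*sqrt(171646663529)/3498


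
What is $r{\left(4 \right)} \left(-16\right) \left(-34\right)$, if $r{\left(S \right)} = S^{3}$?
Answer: $34816$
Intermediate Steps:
$r{\left(4 \right)} \left(-16\right) \left(-34\right) = 4^{3} \left(-16\right) \left(-34\right) = 64 \left(-16\right) \left(-34\right) = \left(-1024\right) \left(-34\right) = 34816$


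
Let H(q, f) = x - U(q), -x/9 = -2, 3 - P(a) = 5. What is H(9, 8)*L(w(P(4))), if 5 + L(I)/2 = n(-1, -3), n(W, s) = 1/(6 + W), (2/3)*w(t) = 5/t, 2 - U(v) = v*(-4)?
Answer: 192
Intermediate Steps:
P(a) = -2 (P(a) = 3 - 1*5 = 3 - 5 = -2)
U(v) = 2 + 4*v (U(v) = 2 - v*(-4) = 2 - (-4)*v = 2 + 4*v)
x = 18 (x = -9*(-2) = 18)
w(t) = 15/(2*t) (w(t) = 3*(5/t)/2 = 15/(2*t))
L(I) = -48/5 (L(I) = -10 + 2/(6 - 1) = -10 + 2/5 = -10 + 2*(⅕) = -10 + ⅖ = -48/5)
H(q, f) = 16 - 4*q (H(q, f) = 18 - (2 + 4*q) = 18 + (-2 - 4*q) = 16 - 4*q)
H(9, 8)*L(w(P(4))) = (16 - 4*9)*(-48/5) = (16 - 36)*(-48/5) = -20*(-48/5) = 192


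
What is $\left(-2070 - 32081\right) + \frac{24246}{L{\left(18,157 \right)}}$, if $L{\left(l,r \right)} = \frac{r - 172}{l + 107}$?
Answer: $-236201$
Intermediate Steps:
$L{\left(l,r \right)} = \frac{-172 + r}{107 + l}$
$\left(-2070 - 32081\right) + \frac{24246}{L{\left(18,157 \right)}} = \left(-2070 - 32081\right) + \frac{24246}{\frac{1}{107 + 18} \left(-172 + 157\right)} = -34151 + \frac{24246}{\frac{1}{125} \left(-15\right)} = -34151 + \frac{24246}{- \frac{3}{25}} = -34151 + 24246 \left(- \frac{25}{3}\right) = -34151 - 202050 = -236201$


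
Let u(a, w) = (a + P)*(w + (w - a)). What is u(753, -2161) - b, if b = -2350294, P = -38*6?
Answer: -314081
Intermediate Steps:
P = -228
u(a, w) = (-228 + a)*(-a + 2*w) (u(a, w) = (a - 228)*(w + (w - a)) = (-228 + a)*(-a + 2*w))
u(753, -2161) - b = (-1*753² - 456*(-2161) + 228*753 + 2*753*(-2161)) - 1*(-2350294) = (-1*567009 + 985416 + 171684 - 3254466) + 2350294 = (-567009 + 985416 + 171684 - 3254466) + 2350294 = -2664375 + 2350294 = -314081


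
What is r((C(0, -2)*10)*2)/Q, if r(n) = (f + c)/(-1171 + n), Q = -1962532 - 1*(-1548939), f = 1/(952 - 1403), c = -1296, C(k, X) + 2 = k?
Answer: -584497/225888366473 ≈ -2.5875e-6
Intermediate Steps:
C(k, X) = -2 + k
f = -1/451 (f = 1/(-451) = -1/451 ≈ -0.0022173)
Q = -413593 (Q = -1962532 + 1548939 = -413593)
r(n) = -584497/(451*(-1171 + n)) (r(n) = (-1/451 - 1296)/(-1171 + n) = -584497/(451*(-1171 + n)))
r((C(0, -2)*10)*2)/Q = -584497/(-528121 + 451*(((-2 + 0)*10)*2))/(-413593) = -584497/(-528121 + 451*(-2*10*2))*(-1/413593) = -584497/(-528121 + 451*(-20*2))*(-1/413593) = -584497/(-528121 + 451*(-40))*(-1/413593) = -584497/(-528121 - 18040)*(-1/413593) = -584497/(-546161)*(-1/413593) = -584497*(-1/546161)*(-1/413593) = (584497/546161)*(-1/413593) = -584497/225888366473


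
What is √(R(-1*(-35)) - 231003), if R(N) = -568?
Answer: I*√231571 ≈ 481.22*I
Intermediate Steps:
√(R(-1*(-35)) - 231003) = √(-568 - 231003) = √(-231571) = I*√231571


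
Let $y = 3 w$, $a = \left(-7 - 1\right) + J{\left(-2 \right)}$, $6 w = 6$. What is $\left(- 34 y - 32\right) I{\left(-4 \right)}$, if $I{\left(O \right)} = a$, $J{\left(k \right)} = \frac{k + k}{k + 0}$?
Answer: $804$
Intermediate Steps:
$w = 1$ ($w = \frac{1}{6} \cdot 6 = 1$)
$J{\left(k \right)} = 2$ ($J{\left(k \right)} = \frac{2 k}{k} = 2$)
$a = -6$ ($a = \left(-7 - 1\right) + 2 = -8 + 2 = -6$)
$y = 3$ ($y = 3 \cdot 1 = 3$)
$I{\left(O \right)} = -6$
$\left(- 34 y - 32\right) I{\left(-4 \right)} = \left(\left(-34\right) 3 - 32\right) \left(-6\right) = \left(-102 - 32\right) \left(-6\right) = \left(-134\right) \left(-6\right) = 804$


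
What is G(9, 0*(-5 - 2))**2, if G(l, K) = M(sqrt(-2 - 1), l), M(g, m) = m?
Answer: 81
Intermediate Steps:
G(l, K) = l
G(9, 0*(-5 - 2))**2 = 9**2 = 81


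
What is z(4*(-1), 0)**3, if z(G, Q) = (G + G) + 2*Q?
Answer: -512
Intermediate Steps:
z(G, Q) = 2*G + 2*Q
z(4*(-1), 0)**3 = (2*(4*(-1)) + 2*0)**3 = (2*(-4) + 0)**3 = (-8 + 0)**3 = (-8)**3 = -512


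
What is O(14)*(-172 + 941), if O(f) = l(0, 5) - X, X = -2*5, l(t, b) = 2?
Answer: 9228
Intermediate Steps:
X = -10
O(f) = 12 (O(f) = 2 - 1*(-10) = 2 + 10 = 12)
O(14)*(-172 + 941) = 12*(-172 + 941) = 12*769 = 9228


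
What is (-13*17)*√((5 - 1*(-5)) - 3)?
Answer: -221*√7 ≈ -584.71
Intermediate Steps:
(-13*17)*√((5 - 1*(-5)) - 3) = -221*√((5 + 5) - 3) = -221*√(10 - 3) = -221*√7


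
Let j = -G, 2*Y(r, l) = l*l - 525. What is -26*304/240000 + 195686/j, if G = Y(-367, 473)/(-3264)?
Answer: 2395182857153/418507500 ≈ 5723.2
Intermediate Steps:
Y(r, l) = -525/2 + l²/2 (Y(r, l) = (l*l - 525)/2 = (l² - 525)/2 = (-525 + l²)/2 = -525/2 + l²/2)
G = -55801/1632 (G = (-525/2 + (½)*473²)/(-3264) = (-525/2 + (½)*223729)*(-1/3264) = (-525/2 + 223729/2)*(-1/3264) = 111602*(-1/3264) = -55801/1632 ≈ -34.192)
j = 55801/1632 (j = -1*(-55801/1632) = 55801/1632 ≈ 34.192)
-26*304/240000 + 195686/j = -26*304/240000 + 195686/(55801/1632) = -7904*1/240000 + 195686*(1632/55801) = -247/7500 + 319359552/55801 = 2395182857153/418507500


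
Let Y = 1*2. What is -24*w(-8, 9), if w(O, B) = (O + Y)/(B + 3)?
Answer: 12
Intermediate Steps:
Y = 2
w(O, B) = (2 + O)/(3 + B) (w(O, B) = (O + 2)/(B + 3) = (2 + O)/(3 + B))
-24*w(-8, 9) = -24*(2 - 8)/(3 + 9) = -24*(-6)/12 = -2*(-6) = -24*(-1/2) = 12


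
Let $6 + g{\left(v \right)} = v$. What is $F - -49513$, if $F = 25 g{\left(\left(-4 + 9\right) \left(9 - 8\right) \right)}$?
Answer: $49488$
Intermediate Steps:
$g{\left(v \right)} = -6 + v$
$F = -25$ ($F = 25 \left(-6 + \left(-4 + 9\right) \left(9 - 8\right)\right) = 25 \left(-6 + 5 \cdot 1\right) = 25 \left(-6 + 5\right) = 25 \left(-1\right) = -25$)
$F - -49513 = -25 - -49513 = -25 + 49513 = 49488$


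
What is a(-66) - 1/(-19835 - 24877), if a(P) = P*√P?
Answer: 1/44712 - 66*I*√66 ≈ 2.2365e-5 - 536.19*I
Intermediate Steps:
a(P) = P^(3/2)
a(-66) - 1/(-19835 - 24877) = (-66)^(3/2) - 1/(-19835 - 24877) = -66*I*√66 - 1/(-44712) = -66*I*√66 - 1*(-1/44712) = -66*I*√66 + 1/44712 = 1/44712 - 66*I*√66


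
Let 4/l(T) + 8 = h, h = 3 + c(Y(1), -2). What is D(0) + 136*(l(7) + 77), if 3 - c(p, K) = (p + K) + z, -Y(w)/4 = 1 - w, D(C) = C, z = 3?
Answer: 30872/3 ≈ 10291.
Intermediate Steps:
Y(w) = -4 + 4*w (Y(w) = -4*(1 - w) = -4 + 4*w)
c(p, K) = -K - p (c(p, K) = 3 - ((p + K) + 3) = 3 - ((K + p) + 3) = 3 - (3 + K + p) = 3 + (-3 - K - p) = -K - p)
h = 5 (h = 3 + (-1*(-2) - (-4 + 4*1)) = 3 + (2 - (-4 + 4)) = 3 + (2 - 1*0) = 3 + (2 + 0) = 3 + 2 = 5)
l(T) = -4/3 (l(T) = 4/(-8 + 5) = 4/(-3) = 4*(-⅓) = -4/3)
D(0) + 136*(l(7) + 77) = 0 + 136*(-4/3 + 77) = 0 + 136*(227/3) = 0 + 30872/3 = 30872/3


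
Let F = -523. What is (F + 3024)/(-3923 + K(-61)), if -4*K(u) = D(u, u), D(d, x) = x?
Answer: -10004/15631 ≈ -0.64001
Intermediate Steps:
K(u) = -u/4
(F + 3024)/(-3923 + K(-61)) = (-523 + 3024)/(-3923 - 1/4*(-61)) = 2501/(-3923 + 61/4) = 2501/(-15631/4) = 2501*(-4/15631) = -10004/15631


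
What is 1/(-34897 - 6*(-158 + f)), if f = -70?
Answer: -1/33529 ≈ -2.9825e-5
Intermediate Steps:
1/(-34897 - 6*(-158 + f)) = 1/(-34897 - 6*(-158 - 70)) = 1/(-34897 - 6*(-228)) = 1/(-34897 + 1368) = 1/(-33529) = -1/33529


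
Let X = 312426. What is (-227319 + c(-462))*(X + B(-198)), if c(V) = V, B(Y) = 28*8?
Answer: -71215729650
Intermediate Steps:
B(Y) = 224
(-227319 + c(-462))*(X + B(-198)) = (-227319 - 462)*(312426 + 224) = -227781*312650 = -71215729650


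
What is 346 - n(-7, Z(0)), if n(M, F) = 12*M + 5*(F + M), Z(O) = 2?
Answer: 455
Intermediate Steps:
n(M, F) = 5*F + 17*M (n(M, F) = 12*M + (5*F + 5*M) = 5*F + 17*M)
346 - n(-7, Z(0)) = 346 - (5*2 + 17*(-7)) = 346 - (10 - 119) = 346 - 1*(-109) = 346 + 109 = 455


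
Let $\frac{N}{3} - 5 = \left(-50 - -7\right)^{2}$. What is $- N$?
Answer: $-5562$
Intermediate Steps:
$N = 5562$ ($N = 15 + 3 \left(-50 - -7\right)^{2} = 15 + 3 \left(-50 + \left(-3 + 10\right)\right)^{2} = 15 + 3 \left(-50 + 7\right)^{2} = 15 + 3 \left(-43\right)^{2} = 15 + 3 \cdot 1849 = 15 + 5547 = 5562$)
$- N = \left(-1\right) 5562 = -5562$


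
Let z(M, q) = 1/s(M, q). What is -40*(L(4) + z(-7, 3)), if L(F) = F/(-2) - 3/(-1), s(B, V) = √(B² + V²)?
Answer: -40 - 20*√58/29 ≈ -45.252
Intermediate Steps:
z(M, q) = (M² + q²)^(-½) (z(M, q) = 1/(√(M² + q²)) = (M² + q²)^(-½))
L(F) = 3 - F/2 (L(F) = F*(-½) - 3*(-1) = -F/2 + 3 = 3 - F/2)
-40*(L(4) + z(-7, 3)) = -40*((3 - ½*4) + ((-7)² + 3²)^(-½)) = -40*((3 - 2) + (49 + 9)^(-½)) = -40*(1 + 58^(-½)) = -40*(1 + √58/58) = -40 - 20*√58/29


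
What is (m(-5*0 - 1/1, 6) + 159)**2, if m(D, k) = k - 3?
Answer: 26244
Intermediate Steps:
m(D, k) = -3 + k
(m(-5*0 - 1/1, 6) + 159)**2 = ((-3 + 6) + 159)**2 = (3 + 159)**2 = 162**2 = 26244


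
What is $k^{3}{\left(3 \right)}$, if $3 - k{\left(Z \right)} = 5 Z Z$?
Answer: $-74088$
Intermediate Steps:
$k{\left(Z \right)} = 3 - 5 Z^{2}$ ($k{\left(Z \right)} = 3 - 5 Z Z = 3 - 5 Z^{2}$)
$k^{3}{\left(3 \right)} = \left(3 - 5 \cdot 3^{2}\right)^{3} = \left(3 - 45\right)^{3} = \left(-42\right)^{3} = -74088$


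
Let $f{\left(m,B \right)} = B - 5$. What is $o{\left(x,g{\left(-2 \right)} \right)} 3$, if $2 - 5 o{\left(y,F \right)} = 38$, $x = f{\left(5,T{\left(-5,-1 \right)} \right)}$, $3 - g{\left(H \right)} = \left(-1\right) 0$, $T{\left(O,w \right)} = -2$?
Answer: $- \frac{108}{5} \approx -21.6$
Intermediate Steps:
$g{\left(H \right)} = 3$ ($g{\left(H \right)} = 3 - \left(-1\right) 0 = 3 - 0 = 3 + 0 = 3$)
$f{\left(m,B \right)} = -5 + B$
$x = -7$ ($x = -5 - 2 = -7$)
$o{\left(y,F \right)} = - \frac{36}{5}$ ($o{\left(y,F \right)} = \frac{2}{5} - \frac{38}{5} = - \frac{36}{5}$)
$o{\left(x,g{\left(-2 \right)} \right)} 3 = \left(- \frac{36}{5}\right) 3 = - \frac{108}{5}$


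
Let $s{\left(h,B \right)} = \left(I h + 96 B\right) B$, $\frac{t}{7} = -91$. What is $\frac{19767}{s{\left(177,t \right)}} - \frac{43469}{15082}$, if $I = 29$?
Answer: $- \frac{516951382471}{179395880482} \approx -2.8816$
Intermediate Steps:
$t = -637$ ($t = 7 \left(-91\right) = -637$)
$s{\left(h,B \right)} = B \left(29 h + 96 B\right)$ ($s{\left(h,B \right)} = \left(29 h + 96 B\right) B = B \left(29 h + 96 B\right)$)
$\frac{19767}{s{\left(177,t \right)}} - \frac{43469}{15082} = \frac{19767}{\left(-637\right) \left(29 \cdot 177 + 96 \left(-637\right)\right)} - \frac{43469}{15082} = \frac{19767}{\left(-637\right) \left(5133 - 61152\right)} - \frac{43469}{15082} = \frac{19767}{\left(-637\right) \left(-56019\right)} - \frac{43469}{15082} = \frac{19767}{35684103} - \frac{43469}{15082} = 19767 \cdot \frac{1}{35684103} - \frac{43469}{15082} = \frac{6589}{11894701} - \frac{43469}{15082} = - \frac{516951382471}{179395880482}$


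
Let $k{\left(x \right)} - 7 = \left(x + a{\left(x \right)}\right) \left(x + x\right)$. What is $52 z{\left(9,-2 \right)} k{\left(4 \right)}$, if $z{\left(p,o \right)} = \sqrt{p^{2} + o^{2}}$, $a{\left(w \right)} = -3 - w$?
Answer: $- 884 \sqrt{85} \approx -8150.1$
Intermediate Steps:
$k{\left(x \right)} = 7 - 6 x$ ($k{\left(x \right)} = 7 + \left(x - \left(3 + x\right)\right) \left(x + x\right) = 7 - 3 \cdot 2 x = 7 - 6 x$)
$z{\left(p,o \right)} = \sqrt{o^{2} + p^{2}}$
$52 z{\left(9,-2 \right)} k{\left(4 \right)} = 52 \sqrt{\left(-2\right)^{2} + 9^{2}} \left(7 - 24\right) = 52 \sqrt{4 + 81} \left(7 - 24\right) = 52 \sqrt{85} \left(-17\right) = - 884 \sqrt{85}$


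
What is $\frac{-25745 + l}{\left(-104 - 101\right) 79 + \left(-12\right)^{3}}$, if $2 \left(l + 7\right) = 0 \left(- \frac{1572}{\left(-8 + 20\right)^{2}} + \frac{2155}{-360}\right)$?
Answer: $\frac{25752}{17923} \approx 1.4368$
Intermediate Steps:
$l = -7$ ($l = -7 + \frac{0 \left(- \frac{1572}{\left(-8 + 20\right)^{2}} + \frac{2155}{-360}\right)}{2} = -7 + \frac{0 \left(- \frac{1572}{12^{2}} + 2155 \left(- \frac{1}{360}\right)\right)}{2} = -7 + \frac{0 \left(- \frac{1572}{144} - \frac{431}{72}\right)}{2} = -7 + \frac{0 \left(\left(-1572\right) \frac{1}{144} - \frac{431}{72}\right)}{2} = -7 + \frac{0 \left(- \frac{131}{12} - \frac{431}{72}\right)}{2} = -7 + \frac{0 \left(- \frac{1217}{72}\right)}{2} = -7 + \frac{1}{2} \cdot 0 = -7 + 0 = -7$)
$\frac{-25745 + l}{\left(-104 - 101\right) 79 + \left(-12\right)^{3}} = \frac{-25745 - 7}{\left(-104 - 101\right) 79 + \left(-12\right)^{3}} = - \frac{25752}{\left(-205\right) 79 - 1728} = - \frac{25752}{-16195 - 1728} = - \frac{25752}{-17923} = \left(-25752\right) \left(- \frac{1}{17923}\right) = \frac{25752}{17923}$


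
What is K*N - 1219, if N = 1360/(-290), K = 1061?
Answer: -179647/29 ≈ -6194.7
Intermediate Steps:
N = -136/29 (N = 1360*(-1/290) = -136/29 ≈ -4.6897)
K*N - 1219 = 1061*(-136/29) - 1219 = -144296/29 - 1219 = -179647/29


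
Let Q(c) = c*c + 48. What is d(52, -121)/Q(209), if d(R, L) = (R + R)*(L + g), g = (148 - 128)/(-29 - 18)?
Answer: -593528/2055263 ≈ -0.28878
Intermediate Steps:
Q(c) = 48 + c² (Q(c) = c² + 48 = 48 + c²)
g = -20/47 (g = 20/(-47) = 20*(-1/47) = -20/47 ≈ -0.42553)
d(R, L) = 2*R*(-20/47 + L) (d(R, L) = (R + R)*(L - 20/47) = (2*R)*(-20/47 + L) = 2*R*(-20/47 + L))
d(52, -121)/Q(209) = ((2/47)*52*(-20 + 47*(-121)))/(48 + 209²) = ((2/47)*52*(-20 - 5687))/(48 + 43681) = ((2/47)*52*(-5707))/43729 = -593528/47*1/43729 = -593528/2055263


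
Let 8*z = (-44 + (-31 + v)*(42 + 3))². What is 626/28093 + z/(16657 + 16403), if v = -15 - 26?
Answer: 18946181593/464377290 ≈ 40.799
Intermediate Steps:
v = -41
z = 1348082 (z = (-44 + (-31 - 41)*(42 + 3))²/8 = (-44 - 72*45)²/8 = (-44 - 3240)²/8 = (⅛)*(-3284)² = (⅛)*10784656 = 1348082)
626/28093 + z/(16657 + 16403) = 626/28093 + 1348082/(16657 + 16403) = 626*(1/28093) + 1348082/33060 = 626/28093 + 1348082*(1/33060) = 626/28093 + 674041/16530 = 18946181593/464377290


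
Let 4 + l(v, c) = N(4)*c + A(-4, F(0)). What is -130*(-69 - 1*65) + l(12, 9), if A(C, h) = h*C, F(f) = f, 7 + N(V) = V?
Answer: 17389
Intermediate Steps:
N(V) = -7 + V
A(C, h) = C*h
l(v, c) = -4 - 3*c (l(v, c) = -4 + ((-7 + 4)*c - 4*0) = -4 + (-3*c + 0) = -4 - 3*c)
-130*(-69 - 1*65) + l(12, 9) = -130*(-69 - 1*65) + (-4 - 3*9) = -130*(-69 - 65) + (-4 - 27) = -130*(-134) - 31 = 17420 - 31 = 17389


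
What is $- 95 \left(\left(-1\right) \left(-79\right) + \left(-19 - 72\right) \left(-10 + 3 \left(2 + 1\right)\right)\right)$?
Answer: $-16150$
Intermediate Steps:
$- 95 \left(\left(-1\right) \left(-79\right) + \left(-19 - 72\right) \left(-10 + 3 \left(2 + 1\right)\right)\right) = - 95 \left(79 - 91 \left(-10 + 3 \cdot 3\right)\right) = - 95 \left(79 - 91 \left(-10 + 9\right)\right) = - 95 \left(79 - -91\right) = - 95 \left(79 + 91\right) = \left(-95\right) 170 = -16150$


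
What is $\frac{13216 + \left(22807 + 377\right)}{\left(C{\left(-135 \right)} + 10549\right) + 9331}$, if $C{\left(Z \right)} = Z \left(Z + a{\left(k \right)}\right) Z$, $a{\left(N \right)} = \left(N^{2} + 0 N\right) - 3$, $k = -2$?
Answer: $- \frac{3640}{242227} \approx -0.015027$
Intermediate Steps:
$a{\left(N \right)} = -3 + N^{2}$ ($a{\left(N \right)} = \left(N^{2} + 0\right) - 3 = N^{2} - 3 = -3 + N^{2}$)
$C{\left(Z \right)} = Z^{2} \left(1 + Z\right)$ ($C{\left(Z \right)} = Z \left(Z - \left(3 - \left(-2\right)^{2}\right)\right) Z = Z \left(Z + \left(-3 + 4\right)\right) Z = Z \left(Z + 1\right) Z = Z \left(1 + Z\right) Z = Z^{2} \left(1 + Z\right)$)
$\frac{13216 + \left(22807 + 377\right)}{\left(C{\left(-135 \right)} + 10549\right) + 9331} = \frac{13216 + \left(22807 + 377\right)}{\left(\left(-135\right)^{2} \left(1 - 135\right) + 10549\right) + 9331} = \frac{13216 + 23184}{\left(18225 \left(-134\right) + 10549\right) + 9331} = \frac{36400}{\left(-2442150 + 10549\right) + 9331} = \frac{36400}{-2431601 + 9331} = \frac{36400}{-2422270} = 36400 \left(- \frac{1}{2422270}\right) = - \frac{3640}{242227}$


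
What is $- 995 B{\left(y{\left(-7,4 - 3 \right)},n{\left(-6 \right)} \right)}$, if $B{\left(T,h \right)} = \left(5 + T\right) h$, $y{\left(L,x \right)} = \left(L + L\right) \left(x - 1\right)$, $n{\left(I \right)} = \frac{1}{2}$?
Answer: $- \frac{4975}{2} \approx -2487.5$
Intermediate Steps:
$n{\left(I \right)} = \frac{1}{2}$
$y{\left(L,x \right)} = 2 L \left(-1 + x\right)$
$B{\left(T,h \right)} = h \left(5 + T\right)$
$- 995 B{\left(y{\left(-7,4 - 3 \right)},n{\left(-6 \right)} \right)} = - 995 \frac{5 + 2 \left(-7\right) \left(-1 + \left(4 - 3\right)\right)}{2} = - 995 \frac{5 + 2 \left(-7\right) \left(-1 + 1\right)}{2} = - 995 \frac{5 + 2 \left(-7\right) 0}{2} = - 995 \frac{5 + 0}{2} = - 995 \cdot \frac{1}{2} \cdot 5 = \left(-995\right) \frac{5}{2} = - \frac{4975}{2}$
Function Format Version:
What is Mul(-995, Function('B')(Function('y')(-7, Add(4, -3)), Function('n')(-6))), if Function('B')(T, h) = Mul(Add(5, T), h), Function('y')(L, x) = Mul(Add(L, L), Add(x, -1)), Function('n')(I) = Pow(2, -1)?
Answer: Rational(-4975, 2) ≈ -2487.5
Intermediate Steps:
Function('n')(I) = Rational(1, 2)
Function('y')(L, x) = Mul(2, L, Add(-1, x)) (Function('y')(L, x) = Mul(Mul(2, L), Add(-1, x)) = Mul(2, L, Add(-1, x)))
Function('B')(T, h) = Mul(h, Add(5, T))
Mul(-995, Function('B')(Function('y')(-7, Add(4, -3)), Function('n')(-6))) = Mul(-995, Mul(Rational(1, 2), Add(5, Mul(2, -7, Add(-1, Add(4, -3)))))) = Mul(-995, Mul(Rational(1, 2), Add(5, Mul(2, -7, Add(-1, 1))))) = Mul(-995, Mul(Rational(1, 2), Add(5, Mul(2, -7, 0)))) = Mul(-995, Mul(Rational(1, 2), Add(5, 0))) = Mul(-995, Mul(Rational(1, 2), 5)) = Mul(-995, Rational(5, 2)) = Rational(-4975, 2)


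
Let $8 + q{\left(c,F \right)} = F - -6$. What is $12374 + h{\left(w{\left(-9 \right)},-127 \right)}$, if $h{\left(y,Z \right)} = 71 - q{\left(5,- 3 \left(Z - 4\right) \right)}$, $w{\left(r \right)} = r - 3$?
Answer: $12054$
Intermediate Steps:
$w{\left(r \right)} = -3 + r$
$q{\left(c,F \right)} = -2 + F$ ($q{\left(c,F \right)} = -8 + \left(F - -6\right) = -8 + \left(F + 6\right) = -8 + \left(6 + F\right) = -2 + F$)
$h{\left(y,Z \right)} = 61 + 3 Z$ ($h{\left(y,Z \right)} = 71 - \left(-2 - 3 \left(Z - 4\right)\right) = 71 - \left(-2 - 3 \left(-4 + Z\right)\right) = 71 - \left(-2 - \left(-12 + 3 Z\right)\right) = 71 - \left(10 - 3 Z\right) = 71 + \left(-10 + 3 Z\right) = 61 + 3 Z$)
$12374 + h{\left(w{\left(-9 \right)},-127 \right)} = 12374 + \left(61 + 3 \left(-127\right)\right) = 12374 + \left(61 - 381\right) = 12374 - 320 = 12054$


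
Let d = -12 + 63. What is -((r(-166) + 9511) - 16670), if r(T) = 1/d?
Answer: 365108/51 ≈ 7159.0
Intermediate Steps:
d = 51
r(T) = 1/51
-((r(-166) + 9511) - 16670) = -((1/51 + 9511) - 16670) = -(485062/51 - 16670) = -1*(-365108/51) = 365108/51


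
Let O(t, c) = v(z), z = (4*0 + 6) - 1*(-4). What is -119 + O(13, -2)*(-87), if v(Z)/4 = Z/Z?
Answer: -467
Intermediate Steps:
z = 10 (z = (0 + 6) + 4 = 6 + 4 = 10)
v(Z) = 4 (v(Z) = 4*(Z/Z) = 4*1 = 4)
O(t, c) = 4
-119 + O(13, -2)*(-87) = -119 + 4*(-87) = -119 - 348 = -467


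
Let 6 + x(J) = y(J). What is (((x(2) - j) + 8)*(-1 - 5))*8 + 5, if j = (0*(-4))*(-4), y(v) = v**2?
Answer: -283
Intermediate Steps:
x(J) = -6 + J**2
j = 0 (j = 0*(-4) = 0)
(((x(2) - j) + 8)*(-1 - 5))*8 + 5 = ((((-6 + 2**2) - 1*0) + 8)*(-1 - 5))*8 + 5 = ((((-6 + 4) + 0) + 8)*(-6))*8 + 5 = (((-2 + 0) + 8)*(-6))*8 + 5 = ((-2 + 8)*(-6))*8 + 5 = (6*(-6))*8 + 5 = -36*8 + 5 = -288 + 5 = -283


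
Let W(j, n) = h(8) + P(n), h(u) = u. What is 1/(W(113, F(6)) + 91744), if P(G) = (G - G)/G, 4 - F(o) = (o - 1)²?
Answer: 1/91752 ≈ 1.0899e-5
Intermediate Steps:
F(o) = 4 - (-1 + o)² (F(o) = 4 - (o - 1)² = 4 - (-1 + o)²)
P(G) = 0 (P(G) = 0/G = 0)
W(j, n) = 8 (W(j, n) = 8 + 0 = 8)
1/(W(113, F(6)) + 91744) = 1/(8 + 91744) = 1/91752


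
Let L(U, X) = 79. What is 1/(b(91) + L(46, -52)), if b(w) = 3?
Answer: 1/82 ≈ 0.012195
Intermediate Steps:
1/(b(91) + L(46, -52)) = 1/(3 + 79) = 1/82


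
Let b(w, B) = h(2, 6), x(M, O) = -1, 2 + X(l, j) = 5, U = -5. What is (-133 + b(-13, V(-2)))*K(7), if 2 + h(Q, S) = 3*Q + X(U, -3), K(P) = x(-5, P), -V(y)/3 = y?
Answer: 126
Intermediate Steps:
X(l, j) = 3 (X(l, j) = -2 + 5 = 3)
V(y) = -3*y
K(P) = -1
h(Q, S) = 1 + 3*Q (h(Q, S) = -2 + (3*Q + 3) = -2 + (3 + 3*Q) = 1 + 3*Q)
b(w, B) = 7 (b(w, B) = 1 + 3*2 = 1 + 6 = 7)
(-133 + b(-13, V(-2)))*K(7) = (-133 + 7)*(-1) = -126*(-1) = 126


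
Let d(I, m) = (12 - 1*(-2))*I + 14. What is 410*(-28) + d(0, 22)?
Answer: -11466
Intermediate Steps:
d(I, m) = 14 + 14*I (d(I, m) = (12 + 2)*I + 14 = 14*I + 14 = 14 + 14*I)
410*(-28) + d(0, 22) = 410*(-28) + (14 + 14*0) = -11480 + (14 + 0) = -11480 + 14 = -11466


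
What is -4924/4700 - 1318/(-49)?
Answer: 1488331/57575 ≈ 25.850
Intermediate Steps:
-4924/4700 - 1318/(-49) = -4924*1/4700 - 1318*(-1/49) = -1231/1175 + 1318/49 = 1488331/57575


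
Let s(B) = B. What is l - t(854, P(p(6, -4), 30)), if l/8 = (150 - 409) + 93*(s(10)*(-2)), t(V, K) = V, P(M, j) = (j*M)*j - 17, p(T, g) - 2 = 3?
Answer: -17806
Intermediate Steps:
p(T, g) = 5 (p(T, g) = 2 + 3 = 5)
P(M, j) = -17 + M*j² (P(M, j) = (M*j)*j - 17 = M*j² - 17 = -17 + M*j²)
l = -16952 (l = 8*((150 - 409) + 93*(10*(-2))) = 8*(-259 + 93*(-20)) = 8*(-259 - 1860) = 8*(-2119) = -16952)
l - t(854, P(p(6, -4), 30)) = -16952 - 1*854 = -16952 - 854 = -17806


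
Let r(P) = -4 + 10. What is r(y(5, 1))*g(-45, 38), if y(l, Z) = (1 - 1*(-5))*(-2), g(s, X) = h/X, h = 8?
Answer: 24/19 ≈ 1.2632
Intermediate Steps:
g(s, X) = 8/X
y(l, Z) = -12 (y(l, Z) = (1 + 5)*(-2) = 6*(-2) = -12)
r(P) = 6
r(y(5, 1))*g(-45, 38) = 6*(8/38) = 6*(8*(1/38)) = 6*(4/19) = 24/19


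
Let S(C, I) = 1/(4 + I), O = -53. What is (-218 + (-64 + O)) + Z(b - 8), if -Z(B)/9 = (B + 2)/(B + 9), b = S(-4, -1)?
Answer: -1187/4 ≈ -296.75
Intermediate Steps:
b = ⅓ (b = 1/(4 - 1) = 1/3 = ⅓ ≈ 0.33333)
Z(B) = -9*(2 + B)/(9 + B) (Z(B) = -9*(B + 2)/(B + 9) = -9*(2 + B)/(9 + B))
(-218 + (-64 + O)) + Z(b - 8) = (-218 + (-64 - 53)) + 9*(-2 - (⅓ - 8))/(9 + (⅓ - 8)) = (-218 - 117) + 9*(-2 - 1*(-23/3))/(9 - 23/3) = -335 + 9*(-2 + 23/3)/(4/3) = -335 + 9*(¾)*(17/3) = -335 + 153/4 = -1187/4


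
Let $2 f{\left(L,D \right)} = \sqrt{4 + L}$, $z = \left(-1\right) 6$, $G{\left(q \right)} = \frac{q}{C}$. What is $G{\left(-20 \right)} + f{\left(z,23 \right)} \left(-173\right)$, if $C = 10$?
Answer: $-2 - \frac{173 i \sqrt{2}}{2} \approx -2.0 - 122.33 i$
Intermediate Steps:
$G{\left(q \right)} = \frac{q}{10}$
$z = -6$
$f{\left(L,D \right)} = \frac{\sqrt{4 + L}}{2}$
$G{\left(-20 \right)} + f{\left(z,23 \right)} \left(-173\right) = \frac{1}{10} \left(-20\right) + \frac{\sqrt{4 - 6}}{2} \left(-173\right) = -2 + \frac{\sqrt{-2}}{2} \left(-173\right) = -2 + \frac{i \sqrt{2}}{2} \left(-173\right) = -2 - \frac{173 i \sqrt{2}}{2}$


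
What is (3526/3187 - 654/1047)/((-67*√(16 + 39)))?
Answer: -535808*√55/4098689155 ≈ -0.00096949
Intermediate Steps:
(3526/3187 - 654/1047)/((-67*√(16 + 39))) = (3526*(1/3187) - 654*1/1047)/((-67*√55)) = (3526/3187 - 218/349)*(-√55/3685) = 535808*(-√55/3685)/1112263 = -535808*√55/4098689155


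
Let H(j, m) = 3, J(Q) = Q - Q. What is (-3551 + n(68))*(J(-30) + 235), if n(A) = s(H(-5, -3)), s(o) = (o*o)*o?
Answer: -828140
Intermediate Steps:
J(Q) = 0
s(o) = o**3 (s(o) = o**2*o = o**3)
n(A) = 27 (n(A) = 3**3 = 27)
(-3551 + n(68))*(J(-30) + 235) = (-3551 + 27)*(0 + 235) = -3524*235 = -828140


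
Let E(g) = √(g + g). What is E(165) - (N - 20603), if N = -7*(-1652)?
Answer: 9039 + √330 ≈ 9057.2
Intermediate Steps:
N = 11564
E(g) = √2*√g (E(g) = √(2*g) = √2*√g)
E(165) - (N - 20603) = √2*√165 - (11564 - 20603) = √330 - 1*(-9039) = √330 + 9039 = 9039 + √330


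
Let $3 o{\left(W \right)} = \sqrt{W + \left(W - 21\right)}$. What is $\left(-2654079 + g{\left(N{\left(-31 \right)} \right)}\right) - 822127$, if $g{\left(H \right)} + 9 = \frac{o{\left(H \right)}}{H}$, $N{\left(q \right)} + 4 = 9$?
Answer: $-3476215 + \frac{i \sqrt{11}}{15} \approx -3.4762 \cdot 10^{6} + 0.22111 i$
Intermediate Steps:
$N{\left(q \right)} = 5$ ($N{\left(q \right)} = -4 + 9 = 5$)
$o{\left(W \right)} = \frac{\sqrt{-21 + 2 W}}{3}$ ($o{\left(W \right)} = \frac{\sqrt{W + \left(W - 21\right)}}{3} = \frac{\sqrt{W + \left(-21 + W\right)}}{3} = \frac{\sqrt{-21 + 2 W}}{3}$)
$g{\left(H \right)} = -9 + \frac{\sqrt{-21 + 2 H}}{3 H}$ ($g{\left(H \right)} = -9 + \frac{\frac{1}{3} \sqrt{-21 + 2 H}}{H} = -9 + \frac{\sqrt{-21 + 2 H}}{3 H}$)
$\left(-2654079 + g{\left(N{\left(-31 \right)} \right)}\right) - 822127 = \left(-2654079 - \left(9 - \frac{\sqrt{-21 + 2 \cdot 5}}{3 \cdot 5}\right)\right) - 822127 = \left(-2654079 - \left(9 - \frac{\sqrt{-21 + 10}}{15}\right)\right) - 822127 = \left(-2654079 - \left(9 - \frac{\sqrt{-11}}{15}\right)\right) - 822127 = \left(-2654079 - \left(9 - \frac{i \sqrt{11}}{15}\right)\right) - 822127 = \left(-2654088 + \frac{i \sqrt{11}}{15}\right) - 822127 = -3476215 + \frac{i \sqrt{11}}{15}$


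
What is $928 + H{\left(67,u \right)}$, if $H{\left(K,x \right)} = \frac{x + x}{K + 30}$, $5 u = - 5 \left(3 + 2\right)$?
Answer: $\frac{90006}{97} \approx 927.9$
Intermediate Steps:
$u = -5$ ($u = \frac{\left(-5\right) \left(3 + 2\right)}{5} = \frac{\left(-5\right) 5}{5} = \frac{1}{5} \left(-25\right) = -5$)
$H{\left(K,x \right)} = \frac{2 x}{30 + K}$
$928 + H{\left(67,u \right)} = 928 + 2 \left(-5\right) \frac{1}{30 + 67} = 928 + 2 \left(-5\right) \frac{1}{97} = 928 - \frac{10}{97} = \frac{90006}{97}$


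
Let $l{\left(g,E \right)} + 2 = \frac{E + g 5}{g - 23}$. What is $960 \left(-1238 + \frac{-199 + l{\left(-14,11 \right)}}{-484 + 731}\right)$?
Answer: $- \frac{10868601600}{9139} \approx -1.1893 \cdot 10^{6}$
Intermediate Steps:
$l{\left(g,E \right)} = -2 + \frac{E + 5 g}{-23 + g}$ ($l{\left(g,E \right)} = -2 + \frac{E + g 5}{g - 23} = -2 + \frac{E + 5 g}{-23 + g}$)
$960 \left(-1238 + \frac{-199 + l{\left(-14,11 \right)}}{-484 + 731}\right) = 960 \left(-1238 + \frac{-199 + \frac{46 + 11 + 3 \left(-14\right)}{-23 - 14}}{-484 + 731}\right) = 960 \left(-1238 + \frac{-199 + \frac{46 + 11 - 42}{-37}}{247}\right) = 960 \left(-1238 + \left(-199 - \frac{15}{37}\right) \frac{1}{247}\right) = 960 \left(-1238 - \frac{7378}{9139}\right) = 960 \left(- \frac{11321460}{9139}\right) = - \frac{10868601600}{9139}$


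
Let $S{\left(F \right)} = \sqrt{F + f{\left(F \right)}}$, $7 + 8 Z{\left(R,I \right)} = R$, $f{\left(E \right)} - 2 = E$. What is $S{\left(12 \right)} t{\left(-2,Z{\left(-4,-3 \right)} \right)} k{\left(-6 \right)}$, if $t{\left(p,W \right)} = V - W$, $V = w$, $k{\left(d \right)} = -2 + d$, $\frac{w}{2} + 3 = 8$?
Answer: $- 91 \sqrt{26} \approx -464.01$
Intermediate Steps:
$f{\left(E \right)} = 2 + E$
$w = 10$ ($w = -6 + 2 \cdot 8 = -6 + 16 = 10$)
$Z{\left(R,I \right)} = - \frac{7}{8} + \frac{R}{8}$
$S{\left(F \right)} = \sqrt{2 + 2 F}$ ($S{\left(F \right)} = \sqrt{F + \left(2 + F\right)} = \sqrt{2 + 2 F}$)
$V = 10$
$t{\left(p,W \right)} = 10 - W$
$S{\left(12 \right)} t{\left(-2,Z{\left(-4,-3 \right)} \right)} k{\left(-6 \right)} = \sqrt{2 + 2 \cdot 12} \left(10 - \left(- \frac{7}{8} + \frac{1}{8} \left(-4\right)\right)\right) \left(-2 - 6\right) = \sqrt{2 + 24} \left(10 - \left(- \frac{7}{8} - \frac{1}{2}\right)\right) \left(-8\right) = \sqrt{26} \left(10 - - \frac{11}{8}\right) \left(-8\right) = \sqrt{26} \left(10 + \frac{11}{8}\right) \left(-8\right) = \sqrt{26} \cdot \frac{91}{8} \left(-8\right) = \frac{91 \sqrt{26}}{8} \left(-8\right) = - 91 \sqrt{26}$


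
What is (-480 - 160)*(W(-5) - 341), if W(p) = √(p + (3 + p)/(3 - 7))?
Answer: 218240 - 960*I*√2 ≈ 2.1824e+5 - 1357.6*I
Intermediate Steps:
W(p) = √(-¾ + 3*p/4) (W(p) = √(p + (3 + p)/(-4)) = √(p + (3 + p)*(-¼)) = √(p + (-¾ - p/4)) = √(-¾ + 3*p/4))
(-480 - 160)*(W(-5) - 341) = (-480 - 160)*(√(-3 + 3*(-5))/2 - 341) = -640*(√(-3 - 15)/2 - 341) = -640*(√(-18)/2 - 341) = -640*((3*I*√2)/2 - 341) = -640*(3*I*√2/2 - 341) = -640*(-341 + 3*I*√2/2) = 218240 - 960*I*√2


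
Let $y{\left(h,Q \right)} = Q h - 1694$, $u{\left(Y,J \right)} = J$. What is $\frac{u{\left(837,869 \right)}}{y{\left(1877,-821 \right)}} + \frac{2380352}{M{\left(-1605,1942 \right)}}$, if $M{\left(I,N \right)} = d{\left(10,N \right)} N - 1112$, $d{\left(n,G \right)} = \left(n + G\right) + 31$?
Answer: $\frac{1834424836883}{2969621484207} \approx 0.61773$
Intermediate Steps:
$d{\left(n,G \right)} = 31 + G + n$ ($d{\left(n,G \right)} = \left(G + n\right) + 31 = 31 + G + n$)
$M{\left(I,N \right)} = -1112 + N \left(41 + N\right)$ ($M{\left(I,N \right)} = \left(31 + N + 10\right) N - 1112 = \left(41 + N\right) N - 1112 = N \left(41 + N\right) - 1112 = -1112 + N \left(41 + N\right)$)
$y{\left(h,Q \right)} = -1694 + Q h$
$\frac{u{\left(837,869 \right)}}{y{\left(1877,-821 \right)}} + \frac{2380352}{M{\left(-1605,1942 \right)}} = \frac{869}{-1694 - 1541017} + \frac{2380352}{-1112 + 1942 \left(41 + 1942\right)} = \frac{869}{-1694 - 1541017} + \frac{2380352}{-1112 + 1942 \cdot 1983} = \frac{869}{-1542711} + \frac{2380352}{-1112 + 3850986} = 869 \left(- \frac{1}{1542711}\right) + \frac{2380352}{3849874} = - \frac{869}{1542711} + 2380352 \cdot \frac{1}{3849874} = - \frac{869}{1542711} + \frac{1190176}{1924937} = \frac{1834424836883}{2969621484207}$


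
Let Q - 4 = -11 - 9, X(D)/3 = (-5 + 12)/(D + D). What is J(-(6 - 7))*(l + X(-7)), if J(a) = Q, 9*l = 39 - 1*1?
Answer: -392/9 ≈ -43.556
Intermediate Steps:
X(D) = 21/(2*D) (X(D) = 3*((-5 + 12)/(D + D)) = 3*(7/((2*D))) = 3*(7*(1/(2*D))) = 3*(7/(2*D)) = 21/(2*D))
l = 38/9 (l = (39 - 1*1)/9 = (39 - 1)/9 = (⅑)*38 = 38/9 ≈ 4.2222)
Q = -16 (Q = 4 + (-11 - 9) = 4 - 20 = -16)
J(a) = -16
J(-(6 - 7))*(l + X(-7)) = -16*(38/9 + (21/2)/(-7)) = -16*(38/9 + (21/2)*(-⅐)) = -16*(38/9 - 3/2) = -16*49/18 = -392/9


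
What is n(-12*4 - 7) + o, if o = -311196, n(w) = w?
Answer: -311251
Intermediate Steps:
n(-12*4 - 7) + o = (-12*4 - 7) - 311196 = (-48 - 7) - 311196 = -55 - 311196 = -311251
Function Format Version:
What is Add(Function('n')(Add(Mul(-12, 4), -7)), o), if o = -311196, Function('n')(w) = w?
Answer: -311251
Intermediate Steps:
Add(Function('n')(Add(Mul(-12, 4), -7)), o) = Add(Add(Mul(-12, 4), -7), -311196) = Add(Add(-48, -7), -311196) = Add(-55, -311196) = -311251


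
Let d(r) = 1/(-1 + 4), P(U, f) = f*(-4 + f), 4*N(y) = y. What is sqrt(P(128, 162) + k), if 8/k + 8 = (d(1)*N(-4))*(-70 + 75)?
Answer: 2*sqrt(5381385)/29 ≈ 159.98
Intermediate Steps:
N(y) = y/4
d(r) = 1/3
k = -24/29 (k = 8/(-8 + (((1/4)*(-4))/3)*(-70 + 75)) = 8/(-8 + ((1/3)*(-1))*5) = 8/(-8 - 1/3*5) = 8/(-8 - 5/3) = 8/(-29/3) = 8*(-3/29) = -24/29 ≈ -0.82759)
sqrt(P(128, 162) + k) = sqrt(162*(-4 + 162) - 24/29) = sqrt(162*158 - 24/29) = sqrt(25596 - 24/29) = sqrt(742260/29) = 2*sqrt(5381385)/29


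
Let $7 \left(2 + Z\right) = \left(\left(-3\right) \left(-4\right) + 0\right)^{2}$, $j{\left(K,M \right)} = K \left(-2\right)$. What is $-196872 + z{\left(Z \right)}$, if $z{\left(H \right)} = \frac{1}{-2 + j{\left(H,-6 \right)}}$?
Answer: $- \frac{53942935}{274} \approx -1.9687 \cdot 10^{5}$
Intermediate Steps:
$j{\left(K,M \right)} = - 2 K$
$Z = \frac{130}{7}$ ($Z = -2 + \frac{\left(\left(-3\right) \left(-4\right) + 0\right)^{2}}{7} = -2 + \frac{\left(12 + 0\right)^{2}}{7} = -2 + \frac{12^{2}}{7} = -2 + \frac{1}{7} \cdot 144 = -2 + \frac{144}{7} = \frac{130}{7} \approx 18.571$)
$z{\left(H \right)} = \frac{1}{-2 - 2 H}$
$-196872 + z{\left(Z \right)} = -196872 - \frac{1}{2 + 2 \cdot \frac{130}{7}} = -196872 - \frac{1}{2 + \frac{260}{7}} = -196872 - \frac{1}{\frac{274}{7}} = -196872 - \frac{7}{274} = - \frac{53942935}{274}$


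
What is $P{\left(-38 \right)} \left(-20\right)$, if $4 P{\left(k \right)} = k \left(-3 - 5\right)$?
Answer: $-1520$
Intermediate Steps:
$P{\left(k \right)} = - 2 k$ ($P{\left(k \right)} = \frac{k \left(-3 - 5\right)}{4} = \frac{k \left(-8\right)}{4} = \frac{\left(-8\right) k}{4} = - 2 k$)
$P{\left(-38 \right)} \left(-20\right) = \left(-2\right) \left(-38\right) \left(-20\right) = 76 \left(-20\right) = -1520$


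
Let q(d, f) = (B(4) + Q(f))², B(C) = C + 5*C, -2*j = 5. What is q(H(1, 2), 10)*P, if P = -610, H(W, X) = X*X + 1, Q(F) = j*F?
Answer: -610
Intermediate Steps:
j = -5/2 (j = -½*5 = -5/2 ≈ -2.5000)
B(C) = 6*C
Q(F) = -5*F/2
H(W, X) = 1 + X² (H(W, X) = X² + 1 = 1 + X²)
q(d, f) = (24 - 5*f/2)² (q(d, f) = (6*4 - 5*f/2)² = (24 - 5*f/2)²)
q(H(1, 2), 10)*P = ((48 - 5*10)²/4)*(-610) = ((48 - 50)²/4)*(-610) = ((¼)*(-2)²)*(-610) = ((¼)*4)*(-610) = 1*(-610) = -610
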